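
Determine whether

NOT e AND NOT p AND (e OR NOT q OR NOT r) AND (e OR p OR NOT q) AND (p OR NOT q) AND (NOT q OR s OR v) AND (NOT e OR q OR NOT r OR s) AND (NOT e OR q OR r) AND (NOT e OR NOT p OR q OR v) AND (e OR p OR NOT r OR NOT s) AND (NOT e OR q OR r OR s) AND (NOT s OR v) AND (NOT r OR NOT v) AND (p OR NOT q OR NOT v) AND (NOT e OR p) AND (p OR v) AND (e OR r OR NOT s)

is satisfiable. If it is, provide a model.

Unit clause (NOT e) forces e = False.
Unit clause (NOT p) forces p = False.
In (e OR p OR NOT q) only NOT q is left, so q = False.
In (p OR v) only v is left, so v = True.
In (NOT r OR NOT v) only NOT r is left, so r = False.
In (e OR r OR NOT s) only NOT s is left, so s = False.
All clauses satisfied.

p = False; v = True; e = False; q = False; r = False; s = False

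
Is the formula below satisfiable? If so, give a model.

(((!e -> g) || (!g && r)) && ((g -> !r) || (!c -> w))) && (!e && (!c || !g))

e: False, r: False, c: False, w: True, g: True

  ((!e -> g) || (!g && r)) && ((g -> !r) || (!c -> w)) = True
    (!e -> g) || (!g && r) = True
      !e -> g = True
        !e = True
      !g && r = False
        !g = False
    (g -> !r) || (!c -> w) = True
      g -> !r = True
        !r = True
      !c -> w = True
        !c = True
  !e && (!c || !g) = True
    !e = True
    !c || !g = True
      !c = True
      !g = False
Both conjuncts True, so the formula holds.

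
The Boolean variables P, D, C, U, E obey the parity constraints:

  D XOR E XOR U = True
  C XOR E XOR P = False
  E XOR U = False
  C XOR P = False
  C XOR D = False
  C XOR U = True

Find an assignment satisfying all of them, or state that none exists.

P = True, D = True, C = True, U = False, E = False

D XOR E XOR U = T XOR F XOR F = True ✓
C XOR E XOR P = T XOR F XOR T = False ✓
E XOR U = F XOR F = False ✓
C XOR P = T XOR T = False ✓
C XOR D = T XOR T = False ✓
C XOR U = T XOR F = True ✓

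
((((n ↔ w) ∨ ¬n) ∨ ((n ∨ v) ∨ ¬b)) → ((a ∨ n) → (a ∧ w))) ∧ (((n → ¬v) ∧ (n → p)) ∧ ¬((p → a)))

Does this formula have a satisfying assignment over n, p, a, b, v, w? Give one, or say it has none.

n=F, p=T, a=F, b=F, v=F, w=T

  (((n ↔ w) ∨ ¬n) ∨ ((n ∨ v) ∨ ¬b)) → ((a ∨ n) → (a ∧ w)) = True
    ((n ↔ w) ∨ ¬n) ∨ ((n ∨ v) ∨ ¬b) = True
      (n ↔ w) ∨ ¬n = True
        n ↔ w = False
        ¬n = True
      (n ∨ v) ∨ ¬b = True
        n ∨ v = False
        ¬b = True
    (a ∨ n) → (a ∧ w) = True
      a ∨ n = False
      a ∧ w = False
  ((n → ¬v) ∧ (n → p)) ∧ ¬((p → a)) = True
    (n → ¬v) ∧ (n → p) = True
      n → ¬v = True
        ¬v = True
      n → p = True
    ¬((p → a)) = True
      p → a = False
Both conjuncts True, so the formula holds.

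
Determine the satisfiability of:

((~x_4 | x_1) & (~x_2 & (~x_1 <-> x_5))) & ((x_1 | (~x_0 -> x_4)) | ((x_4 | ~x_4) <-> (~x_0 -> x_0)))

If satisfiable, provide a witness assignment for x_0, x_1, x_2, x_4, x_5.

x_0=F; x_1=T; x_2=F; x_4=T; x_5=F

  (~x_4 | x_1) & (~x_2 & (~x_1 <-> x_5)) = True
    ~x_4 | x_1 = True
      ~x_4 = False
    ~x_2 & (~x_1 <-> x_5) = True
      ~x_2 = True
      ~x_1 <-> x_5 = True
        ~x_1 = False
  (x_1 | (~x_0 -> x_4)) | ((x_4 | ~x_4) <-> (~x_0 -> x_0)) = True
    x_1 | (~x_0 -> x_4) = True
      ~x_0 -> x_4 = True
        ~x_0 = True
    (x_4 | ~x_4) <-> (~x_0 -> x_0) = False
      x_4 | ~x_4 = True
        ~x_4 = False
      ~x_0 -> x_0 = False
        ~x_0 = True
Both conjuncts True, so the formula holds.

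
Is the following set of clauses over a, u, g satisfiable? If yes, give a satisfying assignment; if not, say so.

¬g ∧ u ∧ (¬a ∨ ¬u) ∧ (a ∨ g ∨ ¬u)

The formula is unsatisfiable.

Case u = True:
  (¬g) forces g = False.
  (¬a ∨ ¬u) forces a = False.
  Clause (a ∨ g ∨ ¬u) is falsified — contradiction.
Case u = False:
  Clause (u) is falsified — contradiction.
Both cases fail, so the formula is unsatisfiable.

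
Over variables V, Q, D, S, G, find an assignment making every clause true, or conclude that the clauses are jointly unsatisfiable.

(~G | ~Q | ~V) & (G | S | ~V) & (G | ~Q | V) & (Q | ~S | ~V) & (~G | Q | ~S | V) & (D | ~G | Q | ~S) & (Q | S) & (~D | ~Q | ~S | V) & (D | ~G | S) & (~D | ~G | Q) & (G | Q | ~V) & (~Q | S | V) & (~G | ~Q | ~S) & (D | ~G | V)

V=T, Q=T, D=F, S=T, G=F

Set V = True.
Try Q = False:
  (Q | ~S | ~V) forces S = False.
  clause (Q | S) is falsified — backtrack.
So Q = True.
  then (~G | ~Q | ~V) forces G = False.
  then (G | S | ~V) forces S = True.
Set D = False.
All clauses satisfied.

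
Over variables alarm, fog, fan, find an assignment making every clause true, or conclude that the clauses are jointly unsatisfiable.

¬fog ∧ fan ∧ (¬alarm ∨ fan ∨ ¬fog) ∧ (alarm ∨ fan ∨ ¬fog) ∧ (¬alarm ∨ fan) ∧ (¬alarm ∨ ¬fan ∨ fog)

alarm: False, fog: False, fan: True

Unit clause (¬fog) forces fog = False.
Unit clause (fan) forces fan = True.
In (¬alarm ∨ ¬fan ∨ fog) only ¬alarm is left, so alarm = False.
Check each clause:
  (¬fog): ¬fog holds.
  (fan): fan holds.
  (¬alarm ∨ fan ∨ ¬fog): ¬alarm holds.
  (alarm ∨ fan ∨ ¬fog): fan holds.
  (¬alarm ∨ fan): ¬alarm holds.
  (¬alarm ∨ ¬fan ∨ fog): ¬alarm holds.
All clauses satisfied.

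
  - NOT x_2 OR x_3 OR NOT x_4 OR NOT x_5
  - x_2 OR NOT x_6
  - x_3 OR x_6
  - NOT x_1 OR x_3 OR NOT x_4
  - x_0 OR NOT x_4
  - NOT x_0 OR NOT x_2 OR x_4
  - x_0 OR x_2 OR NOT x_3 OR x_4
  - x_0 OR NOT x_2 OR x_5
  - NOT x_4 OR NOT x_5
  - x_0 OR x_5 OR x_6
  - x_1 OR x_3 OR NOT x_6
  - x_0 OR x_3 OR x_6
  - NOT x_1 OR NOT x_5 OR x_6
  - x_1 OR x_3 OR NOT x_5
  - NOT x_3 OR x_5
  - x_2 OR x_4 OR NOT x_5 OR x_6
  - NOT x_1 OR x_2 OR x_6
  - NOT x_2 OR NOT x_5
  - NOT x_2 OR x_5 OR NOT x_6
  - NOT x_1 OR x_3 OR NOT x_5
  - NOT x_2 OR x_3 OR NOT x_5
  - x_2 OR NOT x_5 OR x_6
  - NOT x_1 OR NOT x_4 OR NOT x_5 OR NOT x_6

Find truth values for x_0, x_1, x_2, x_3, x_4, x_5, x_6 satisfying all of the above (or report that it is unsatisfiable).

Case x_5 = True:
  (NOT x_4 OR NOT x_5) forces x_4 = False.
  (NOT x_2 OR NOT x_5) forces x_2 = False.
  (x_2 OR NOT x_6) forces x_6 = False.
  Clause (x_2 OR x_4 OR NOT x_5 OR x_6) is falsified — contradiction.
Case x_5 = False:
  (NOT x_3 OR x_5) forces x_3 = False.
  (x_3 OR x_6) forces x_6 = True.
  (x_2 OR NOT x_6) forces x_2 = True.
  Clause (NOT x_2 OR x_5 OR NOT x_6) is falsified — contradiction.
Both cases fail, so the formula is unsatisfiable.

UNSATISFIABLE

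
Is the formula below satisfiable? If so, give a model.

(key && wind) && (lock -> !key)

lock = False; wind = True; key = True

  key && wind = True
  lock -> !key = True
    !key = False
Both conjuncts True, so the formula holds.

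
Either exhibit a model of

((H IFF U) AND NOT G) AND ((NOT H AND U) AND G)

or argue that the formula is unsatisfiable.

Unsatisfiable — no assignment works.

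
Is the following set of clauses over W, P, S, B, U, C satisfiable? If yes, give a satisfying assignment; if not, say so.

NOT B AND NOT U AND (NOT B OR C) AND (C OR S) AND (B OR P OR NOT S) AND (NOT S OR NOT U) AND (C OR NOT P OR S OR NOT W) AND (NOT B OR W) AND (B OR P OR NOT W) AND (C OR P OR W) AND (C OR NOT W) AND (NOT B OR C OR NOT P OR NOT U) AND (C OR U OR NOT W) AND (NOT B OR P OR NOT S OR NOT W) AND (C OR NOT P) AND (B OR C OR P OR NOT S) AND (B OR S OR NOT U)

Unit clause (NOT B) forces B = False.
Unit clause (NOT U) forces U = False.
Set W = True.
  then (B OR P OR NOT W) forces P = True.
  then (C OR NOT W) forces C = True.
Set S = True.
All clauses satisfied.

W=T, P=T, S=T, B=F, U=F, C=T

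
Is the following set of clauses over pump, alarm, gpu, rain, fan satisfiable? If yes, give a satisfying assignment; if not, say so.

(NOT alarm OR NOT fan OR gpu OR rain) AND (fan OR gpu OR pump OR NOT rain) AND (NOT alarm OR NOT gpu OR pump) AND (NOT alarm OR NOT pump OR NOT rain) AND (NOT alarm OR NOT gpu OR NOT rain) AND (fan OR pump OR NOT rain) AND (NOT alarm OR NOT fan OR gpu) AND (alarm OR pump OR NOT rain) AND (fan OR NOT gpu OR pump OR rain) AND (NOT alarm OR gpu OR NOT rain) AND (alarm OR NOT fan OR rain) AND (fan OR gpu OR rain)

pump = True, alarm = False, gpu = False, rain = True, fan = True

Set pump = True.
Set alarm = False.
Set gpu = False.
Try rain = False:
  (alarm OR NOT fan OR rain) forces fan = False.
  clause (fan OR gpu OR rain) is falsified — backtrack.
So rain = True.
Set fan = True.
All clauses satisfied.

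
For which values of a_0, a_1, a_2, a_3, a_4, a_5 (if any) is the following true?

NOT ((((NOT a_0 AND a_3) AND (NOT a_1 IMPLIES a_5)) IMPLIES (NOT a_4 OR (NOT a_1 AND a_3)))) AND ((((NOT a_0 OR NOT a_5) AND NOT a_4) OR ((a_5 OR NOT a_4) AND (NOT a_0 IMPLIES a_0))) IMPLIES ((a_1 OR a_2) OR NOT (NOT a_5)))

a_0 = False, a_1 = True, a_2 = True, a_3 = True, a_4 = True, a_5 = True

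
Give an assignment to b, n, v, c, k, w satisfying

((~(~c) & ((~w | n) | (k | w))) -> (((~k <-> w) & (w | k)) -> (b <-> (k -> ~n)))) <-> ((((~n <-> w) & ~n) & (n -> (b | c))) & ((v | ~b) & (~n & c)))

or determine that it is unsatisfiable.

b=F, n=F, v=T, c=T, k=T, w=F

  ((~(~c) & ((~w | n) | (k | w))) -> (((~k <-> w) & (w | k)) -> (b <-> (k -> ~n)))) <-> ((((~n <-> w) & ~n) & (n -> (b | c))) & ((v | ~b) & (~n & c))) = True
    (~(~c) & ((~w | n) | (k | w))) -> (((~k <-> w) & (w | k)) -> (b <-> (k -> ~n))) = False
      ~(~c) & ((~w | n) | (k | w)) = True
        ~(~c) = True
          ~c = False
        (~w | n) | (k | w) = True
          ~w | n = True
            ~w = True
          k | w = True
      ((~k <-> w) & (w | k)) -> (b <-> (k -> ~n)) = False
        (~k <-> w) & (w | k) = True
          ~k <-> w = True
            ~k = False
          w | k = True
        b <-> (k -> ~n) = False
          k -> ~n = True
            ~n = True
    (((~n <-> w) & ~n) & (n -> (b | c))) & ((v | ~b) & (~n & c)) = False
      ((~n <-> w) & ~n) & (n -> (b | c)) = False
        (~n <-> w) & ~n = False
          ~n <-> w = False
            ~n = True
          ~n = True
        n -> (b | c) = True
          b | c = True
      (v | ~b) & (~n & c) = True
        v | ~b = True
          ~b = True
        ~n & c = True
          ~n = True
The formula evaluates to True.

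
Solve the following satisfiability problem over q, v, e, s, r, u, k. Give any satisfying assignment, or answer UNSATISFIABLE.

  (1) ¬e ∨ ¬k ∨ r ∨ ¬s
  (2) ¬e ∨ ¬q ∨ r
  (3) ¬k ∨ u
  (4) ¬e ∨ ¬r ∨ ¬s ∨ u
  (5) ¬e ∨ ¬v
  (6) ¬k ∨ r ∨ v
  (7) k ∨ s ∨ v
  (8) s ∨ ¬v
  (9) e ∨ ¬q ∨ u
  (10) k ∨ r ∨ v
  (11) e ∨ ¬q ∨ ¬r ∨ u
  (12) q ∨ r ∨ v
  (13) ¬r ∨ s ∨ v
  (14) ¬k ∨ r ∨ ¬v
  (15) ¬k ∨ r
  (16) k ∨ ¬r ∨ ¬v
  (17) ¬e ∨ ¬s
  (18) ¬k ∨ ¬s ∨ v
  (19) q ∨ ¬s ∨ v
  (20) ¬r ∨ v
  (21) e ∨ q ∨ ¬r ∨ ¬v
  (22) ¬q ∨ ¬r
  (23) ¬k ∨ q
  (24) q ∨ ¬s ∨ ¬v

Set q = True.
  then (¬q ∨ ¬r) forces r = False.
  then (¬e ∨ ¬q ∨ r) forces e = False.
  then (e ∨ ¬q ∨ u) forces u = True.
  then (¬k ∨ r) forces k = False.
  then (k ∨ r ∨ v) forces v = True.
  then (s ∨ ¬v) forces s = True.
All clauses satisfied.

q = True, v = True, e = False, s = True, r = False, u = True, k = False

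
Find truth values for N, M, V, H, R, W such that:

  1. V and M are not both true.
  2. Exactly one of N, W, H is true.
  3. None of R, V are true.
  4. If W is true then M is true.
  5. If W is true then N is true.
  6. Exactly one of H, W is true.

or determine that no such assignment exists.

N: False, M: False, V: False, H: True, R: False, W: False

  (1) V=F, M=F — not both ✓
  (2) {N, W, H}: 1 true — exactly one ✓
  (3) {R, V}: 0 true — none ✓
  (4) W=F ⇒ M: vacuous ✓
  (5) W=F ⇒ N: vacuous ✓
  (6) {H, W}: 1 true — exactly one ✓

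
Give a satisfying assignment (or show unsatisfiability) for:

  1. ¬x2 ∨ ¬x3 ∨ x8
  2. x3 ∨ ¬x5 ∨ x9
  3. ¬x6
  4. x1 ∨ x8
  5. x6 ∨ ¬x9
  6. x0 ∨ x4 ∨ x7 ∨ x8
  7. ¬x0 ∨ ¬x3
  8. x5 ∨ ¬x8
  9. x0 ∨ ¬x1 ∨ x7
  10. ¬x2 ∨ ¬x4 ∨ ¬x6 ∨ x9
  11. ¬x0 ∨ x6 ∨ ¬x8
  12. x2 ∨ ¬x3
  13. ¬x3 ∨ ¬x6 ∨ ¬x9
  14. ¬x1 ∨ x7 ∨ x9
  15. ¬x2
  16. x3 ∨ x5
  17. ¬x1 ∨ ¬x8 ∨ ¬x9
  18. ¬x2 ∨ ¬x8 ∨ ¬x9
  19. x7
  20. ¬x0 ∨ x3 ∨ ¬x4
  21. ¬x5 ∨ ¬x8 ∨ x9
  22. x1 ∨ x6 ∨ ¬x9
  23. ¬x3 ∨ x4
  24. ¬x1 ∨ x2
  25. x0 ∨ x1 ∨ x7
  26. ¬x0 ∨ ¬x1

Unsatisfiable — no assignment works.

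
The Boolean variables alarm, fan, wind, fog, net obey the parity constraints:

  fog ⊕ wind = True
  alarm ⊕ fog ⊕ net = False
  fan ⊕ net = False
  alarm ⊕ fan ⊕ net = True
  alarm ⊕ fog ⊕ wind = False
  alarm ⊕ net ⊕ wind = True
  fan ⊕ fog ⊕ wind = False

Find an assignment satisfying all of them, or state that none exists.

alarm=T, fan=T, wind=T, fog=F, net=T

fog ⊕ wind = F ⊕ T = True ✓
alarm ⊕ fog ⊕ net = T ⊕ F ⊕ T = False ✓
fan ⊕ net = T ⊕ T = False ✓
alarm ⊕ fan ⊕ net = T ⊕ T ⊕ T = True ✓
alarm ⊕ fog ⊕ wind = T ⊕ F ⊕ T = False ✓
alarm ⊕ net ⊕ wind = T ⊕ T ⊕ T = True ✓
fan ⊕ fog ⊕ wind = T ⊕ F ⊕ T = False ✓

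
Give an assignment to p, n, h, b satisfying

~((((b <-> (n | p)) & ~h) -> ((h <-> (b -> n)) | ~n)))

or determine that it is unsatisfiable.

p = False, n = True, h = False, b = True

  ~((((b <-> (n | p)) & ~h) -> ((h <-> (b -> n)) | ~n))) = True
    ((b <-> (n | p)) & ~h) -> ((h <-> (b -> n)) | ~n) = False
      (b <-> (n | p)) & ~h = True
        b <-> (n | p) = True
          n | p = True
        ~h = True
      (h <-> (b -> n)) | ~n = False
        h <-> (b -> n) = False
          b -> n = True
        ~n = False
The formula evaluates to True.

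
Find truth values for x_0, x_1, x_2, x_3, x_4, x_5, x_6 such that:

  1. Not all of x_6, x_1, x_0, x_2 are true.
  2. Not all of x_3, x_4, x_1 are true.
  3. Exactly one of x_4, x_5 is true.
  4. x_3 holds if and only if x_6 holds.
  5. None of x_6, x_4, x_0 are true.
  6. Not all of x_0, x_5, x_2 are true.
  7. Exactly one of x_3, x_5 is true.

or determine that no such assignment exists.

x_0=F; x_1=F; x_2=T; x_3=F; x_4=F; x_5=T; x_6=F

  (1) {x_6, x_1, x_0, x_2}: 1/4 true — not all ✓
  (2) {x_3, x_4, x_1}: 0/3 true — not all ✓
  (3) {x_4, x_5}: 1 true — exactly one ✓
  (4) x_3=F, x_6=F — same ✓
  (5) {x_6, x_4, x_0}: 0 true — none ✓
  (6) {x_0, x_5, x_2}: 2/3 true — not all ✓
  (7) {x_3, x_5}: 1 true — exactly one ✓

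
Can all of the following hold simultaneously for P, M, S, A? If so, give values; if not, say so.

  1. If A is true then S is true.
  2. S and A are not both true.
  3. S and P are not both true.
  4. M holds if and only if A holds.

P=T, M=F, S=F, A=F

  (1) A=F ⇒ S: vacuous ✓
  (2) S=F, A=F — not both ✓
  (3) S=F, P=T — not both ✓
  (4) M=F, A=F — same ✓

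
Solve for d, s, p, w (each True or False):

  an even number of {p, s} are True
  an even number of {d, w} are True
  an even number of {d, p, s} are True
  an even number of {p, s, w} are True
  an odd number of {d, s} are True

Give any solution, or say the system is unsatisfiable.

d: False, s: True, p: True, w: False

{p, s}: 2 true → even ✓
{d, w}: 0 true → even ✓
{d, p, s}: 2 true → even ✓
{p, s, w}: 2 true → even ✓
{d, s}: 1 true → odd ✓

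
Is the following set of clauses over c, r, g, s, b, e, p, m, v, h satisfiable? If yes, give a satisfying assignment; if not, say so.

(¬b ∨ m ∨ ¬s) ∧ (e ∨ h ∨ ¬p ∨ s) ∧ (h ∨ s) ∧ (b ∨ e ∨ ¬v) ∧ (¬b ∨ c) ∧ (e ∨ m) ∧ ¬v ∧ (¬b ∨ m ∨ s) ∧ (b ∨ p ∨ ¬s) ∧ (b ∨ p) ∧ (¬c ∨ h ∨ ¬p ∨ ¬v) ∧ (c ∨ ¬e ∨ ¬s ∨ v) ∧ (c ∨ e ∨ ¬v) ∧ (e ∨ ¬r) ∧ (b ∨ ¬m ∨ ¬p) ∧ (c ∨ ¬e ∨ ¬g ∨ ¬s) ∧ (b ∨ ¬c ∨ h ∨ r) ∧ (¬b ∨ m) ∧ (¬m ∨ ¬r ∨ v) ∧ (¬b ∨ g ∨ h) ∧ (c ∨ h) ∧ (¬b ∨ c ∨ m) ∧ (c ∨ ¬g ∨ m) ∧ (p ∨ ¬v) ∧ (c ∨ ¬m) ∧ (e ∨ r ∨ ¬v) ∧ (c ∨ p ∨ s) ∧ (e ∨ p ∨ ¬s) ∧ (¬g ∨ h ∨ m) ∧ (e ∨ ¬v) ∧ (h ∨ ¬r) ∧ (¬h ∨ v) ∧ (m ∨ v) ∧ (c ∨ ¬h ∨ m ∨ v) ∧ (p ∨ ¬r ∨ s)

c=T, r=F, g=T, s=T, b=T, e=T, p=F, m=T, v=F, h=F

Unit clause (¬v) forces v = False.
In (¬h ∨ v) only ¬h is left, so h = False.
In (m ∨ v) only m is left, so m = True.
In (h ∨ s) only s is left, so s = True.
In (¬m ∨ ¬r ∨ v) only ¬r is left, so r = False.
In (c ∨ h) only c is left, so c = True.
In (b ∨ ¬c ∨ h ∨ r) only b is left, so b = True.
In (¬b ∨ g ∨ h) only g is left, so g = True.
Set e = True.
Set p = False.
All clauses satisfied.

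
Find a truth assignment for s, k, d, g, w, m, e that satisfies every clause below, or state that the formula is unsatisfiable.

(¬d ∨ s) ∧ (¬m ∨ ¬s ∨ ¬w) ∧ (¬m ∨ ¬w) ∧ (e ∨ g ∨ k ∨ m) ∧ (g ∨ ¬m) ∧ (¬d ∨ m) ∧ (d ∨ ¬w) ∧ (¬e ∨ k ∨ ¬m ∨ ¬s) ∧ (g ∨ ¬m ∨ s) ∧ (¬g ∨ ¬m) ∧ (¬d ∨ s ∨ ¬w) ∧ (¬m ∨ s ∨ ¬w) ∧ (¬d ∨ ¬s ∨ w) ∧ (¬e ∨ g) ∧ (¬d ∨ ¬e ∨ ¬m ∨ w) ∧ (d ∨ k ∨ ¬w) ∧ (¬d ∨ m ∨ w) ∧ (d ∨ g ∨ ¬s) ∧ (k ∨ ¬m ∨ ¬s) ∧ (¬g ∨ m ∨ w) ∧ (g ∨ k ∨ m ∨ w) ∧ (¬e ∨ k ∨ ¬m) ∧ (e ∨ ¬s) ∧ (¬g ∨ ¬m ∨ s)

s = False, k = True, d = False, g = False, w = False, m = False, e = False

Set s = False.
  then (¬d ∨ s) forces d = False.
  then (d ∨ ¬w) forces w = False.
Set k = True.
Try g = True:
  (¬g ∨ ¬m) forces m = False.
  clause (¬g ∨ m ∨ w) is falsified — backtrack.
So g = False.
  then (g ∨ ¬m) forces m = False.
  then (¬e ∨ g) forces e = False.
All clauses satisfied.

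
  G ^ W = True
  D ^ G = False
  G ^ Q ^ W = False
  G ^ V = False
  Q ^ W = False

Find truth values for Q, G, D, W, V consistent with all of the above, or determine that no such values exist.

Q=T, G=F, D=F, W=T, V=F

G ^ W = F ^ T = True ✓
D ^ G = F ^ F = False ✓
G ^ Q ^ W = F ^ T ^ T = False ✓
G ^ V = F ^ F = False ✓
Q ^ W = T ^ T = False ✓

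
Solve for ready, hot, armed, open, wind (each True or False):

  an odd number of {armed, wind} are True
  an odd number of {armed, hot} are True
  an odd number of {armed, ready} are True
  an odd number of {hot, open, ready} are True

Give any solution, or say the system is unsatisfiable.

ready = False; hot = False; armed = True; open = True; wind = False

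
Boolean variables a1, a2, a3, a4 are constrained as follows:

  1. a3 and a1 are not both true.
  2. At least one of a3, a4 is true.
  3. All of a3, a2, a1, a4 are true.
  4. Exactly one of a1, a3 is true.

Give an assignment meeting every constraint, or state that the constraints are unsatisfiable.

UNSATISFIABLE

Case a1 = True:
  (1) with a1=T forces a3 = False.
  Constraint (3) is violated (a3=F) — contradiction.
Case a1 = False:
  Constraint (3) is violated (a1=F) — contradiction.
Both cases fail — unsatisfiable.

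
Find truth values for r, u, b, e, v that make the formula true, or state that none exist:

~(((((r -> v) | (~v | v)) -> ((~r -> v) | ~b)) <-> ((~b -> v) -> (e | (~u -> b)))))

r = False, u = True, b = True, e = False, v = False

  ~(((((r -> v) | (~v | v)) -> ((~r -> v) | ~b)) <-> ((~b -> v) -> (e | (~u -> b))))) = True
    (((r -> v) | (~v | v)) -> ((~r -> v) | ~b)) <-> ((~b -> v) -> (e | (~u -> b))) = False
      ((r -> v) | (~v | v)) -> ((~r -> v) | ~b) = False
        (r -> v) | (~v | v) = True
          r -> v = True
          ~v | v = True
            ~v = True
        (~r -> v) | ~b = False
          ~r -> v = False
            ~r = True
          ~b = False
      (~b -> v) -> (e | (~u -> b)) = True
        ~b -> v = True
          ~b = False
        e | (~u -> b) = True
          ~u -> b = True
            ~u = False
The formula evaluates to True.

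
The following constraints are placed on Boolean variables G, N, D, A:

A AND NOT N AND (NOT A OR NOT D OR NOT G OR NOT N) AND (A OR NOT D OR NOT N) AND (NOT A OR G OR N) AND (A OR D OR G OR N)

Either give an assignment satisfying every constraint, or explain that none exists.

Unit clause (A) forces A = True.
Unit clause (NOT N) forces N = False.
In (NOT A OR G OR N) only G is left, so G = True.
Set D = False.
Check each clause:
  (A): A holds.
  (NOT N): NOT N holds.
  (NOT A OR NOT D OR NOT G OR NOT N): NOT D holds.
  (A OR NOT D OR NOT N): A holds.
  (NOT A OR G OR N): G holds.
  (A OR D OR G OR N): A holds.
All clauses satisfied.

G = True; N = False; D = False; A = True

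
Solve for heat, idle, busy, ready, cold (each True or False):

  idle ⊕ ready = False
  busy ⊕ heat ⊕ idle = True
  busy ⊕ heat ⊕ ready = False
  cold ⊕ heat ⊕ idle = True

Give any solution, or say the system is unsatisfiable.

UNSATISFIABLE

Adding constraints 1, 2, 3 mod 2: every variable appears an even number of times on the left, so the left side is 0.
But the right sides sum to 1 (mod 2). 0 ≠ 1 — the system is inconsistent.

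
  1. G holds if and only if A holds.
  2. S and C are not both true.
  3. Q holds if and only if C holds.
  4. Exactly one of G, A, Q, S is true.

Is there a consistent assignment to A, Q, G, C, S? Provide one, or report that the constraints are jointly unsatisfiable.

A = False; Q = False; G = False; C = False; S = True

  (1) G=F, A=F — same ✓
  (2) S=T, C=F — not both ✓
  (3) Q=F, C=F — same ✓
  (4) {G, A, Q, S}: 1 true — exactly one ✓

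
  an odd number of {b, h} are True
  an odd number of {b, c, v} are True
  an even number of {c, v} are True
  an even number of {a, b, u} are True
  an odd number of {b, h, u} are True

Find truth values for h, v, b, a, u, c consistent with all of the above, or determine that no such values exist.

h = False; v = False; b = True; a = True; u = False; c = False

{b, h}: 1 true → odd ✓
{b, c, v}: 1 true → odd ✓
{c, v}: 0 true → even ✓
{a, b, u}: 2 true → even ✓
{b, h, u}: 1 true → odd ✓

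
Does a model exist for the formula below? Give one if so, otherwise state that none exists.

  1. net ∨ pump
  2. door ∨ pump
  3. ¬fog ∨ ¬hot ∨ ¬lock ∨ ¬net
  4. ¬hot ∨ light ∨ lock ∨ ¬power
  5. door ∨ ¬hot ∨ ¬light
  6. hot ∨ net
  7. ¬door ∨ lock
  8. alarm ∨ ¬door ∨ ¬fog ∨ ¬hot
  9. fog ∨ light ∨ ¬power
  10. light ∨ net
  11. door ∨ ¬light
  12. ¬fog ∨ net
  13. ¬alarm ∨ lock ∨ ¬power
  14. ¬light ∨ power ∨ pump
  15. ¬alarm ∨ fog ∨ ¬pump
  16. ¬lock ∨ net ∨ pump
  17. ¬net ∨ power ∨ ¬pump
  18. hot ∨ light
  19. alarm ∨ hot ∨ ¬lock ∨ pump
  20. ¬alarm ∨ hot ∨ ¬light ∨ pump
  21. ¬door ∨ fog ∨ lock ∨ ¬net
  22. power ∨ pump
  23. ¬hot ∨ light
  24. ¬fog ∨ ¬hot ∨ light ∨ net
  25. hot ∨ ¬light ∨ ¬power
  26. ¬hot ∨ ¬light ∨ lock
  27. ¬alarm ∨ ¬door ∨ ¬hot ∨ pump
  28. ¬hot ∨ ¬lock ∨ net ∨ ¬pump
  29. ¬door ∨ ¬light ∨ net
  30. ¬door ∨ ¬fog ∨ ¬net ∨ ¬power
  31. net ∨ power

Set lock = True.
Set light = True.
  then (door ∨ ¬light) forces door = True.
  then (¬door ∨ ¬light ∨ net) forces net = True.
Try power = False:
  (¬light ∨ power ∨ pump) forces pump = True.
  clause (¬net ∨ power ∨ ¬pump) is falsified — backtrack.
So power = True.
  then (hot ∨ ¬light ∨ ¬power) forces hot = True.
  then (¬door ∨ ¬fog ∨ ¬net ∨ ¬power) forces fog = False.
Set pump = True.
  then (¬alarm ∨ fog ∨ ¬pump) forces alarm = False.
All clauses satisfied.

lock=T, light=T, door=T, net=T, power=T, fog=F, pump=T, alarm=F, hot=T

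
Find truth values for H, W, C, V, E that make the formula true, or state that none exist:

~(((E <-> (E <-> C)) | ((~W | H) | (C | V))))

H=F; W=T; C=F; V=F; E=T

  ~(((E <-> (E <-> C)) | ((~W | H) | (C | V)))) = True
    (E <-> (E <-> C)) | ((~W | H) | (C | V)) = False
      E <-> (E <-> C) = False
        E <-> C = False
      (~W | H) | (C | V) = False
        ~W | H = False
          ~W = False
        C | V = False
The formula evaluates to True.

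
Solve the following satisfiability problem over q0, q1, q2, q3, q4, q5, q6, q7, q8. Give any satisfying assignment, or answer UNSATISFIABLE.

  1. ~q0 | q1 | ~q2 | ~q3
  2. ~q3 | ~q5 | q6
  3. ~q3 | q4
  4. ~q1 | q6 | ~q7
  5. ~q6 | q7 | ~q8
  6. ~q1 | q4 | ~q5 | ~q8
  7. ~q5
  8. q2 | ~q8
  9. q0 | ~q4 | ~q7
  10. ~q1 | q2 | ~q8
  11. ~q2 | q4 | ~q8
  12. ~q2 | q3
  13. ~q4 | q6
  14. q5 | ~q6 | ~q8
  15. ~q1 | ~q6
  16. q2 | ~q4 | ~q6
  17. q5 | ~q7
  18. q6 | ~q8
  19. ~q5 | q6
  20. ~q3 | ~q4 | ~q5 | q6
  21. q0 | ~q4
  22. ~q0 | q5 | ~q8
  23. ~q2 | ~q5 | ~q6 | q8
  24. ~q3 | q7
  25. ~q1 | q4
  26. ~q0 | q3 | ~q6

q0: True; q1: False; q2: False; q3: False; q4: False; q5: False; q6: False; q7: False; q8: False

Unit clause (~q5) forces q5 = False.
In (q5 | ~q7) only ~q7 is left, so q7 = False.
In (~q3 | q7) only ~q3 is left, so q3 = False.
In (~q2 | q3) only ~q2 is left, so q2 = False.
In (q2 | ~q8) only ~q8 is left, so q8 = False.
Set q0 = True.
  then (~q0 | q3 | ~q6) forces q6 = False.
  then (~q4 | q6) forces q4 = False.
  then (~q1 | q4) forces q1 = False.
All clauses satisfied.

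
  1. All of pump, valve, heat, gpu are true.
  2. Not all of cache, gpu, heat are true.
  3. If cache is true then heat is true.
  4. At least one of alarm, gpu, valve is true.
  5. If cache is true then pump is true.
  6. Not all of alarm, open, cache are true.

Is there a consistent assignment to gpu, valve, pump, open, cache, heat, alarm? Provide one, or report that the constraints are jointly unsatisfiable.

gpu: True; valve: True; pump: True; open: True; cache: False; heat: True; alarm: True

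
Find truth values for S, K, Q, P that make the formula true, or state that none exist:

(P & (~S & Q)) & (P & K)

S = False, K = True, Q = True, P = True

  P & (~S & Q) = True
    ~S & Q = True
      ~S = True
  P & K = True
Both conjuncts True, so the formula holds.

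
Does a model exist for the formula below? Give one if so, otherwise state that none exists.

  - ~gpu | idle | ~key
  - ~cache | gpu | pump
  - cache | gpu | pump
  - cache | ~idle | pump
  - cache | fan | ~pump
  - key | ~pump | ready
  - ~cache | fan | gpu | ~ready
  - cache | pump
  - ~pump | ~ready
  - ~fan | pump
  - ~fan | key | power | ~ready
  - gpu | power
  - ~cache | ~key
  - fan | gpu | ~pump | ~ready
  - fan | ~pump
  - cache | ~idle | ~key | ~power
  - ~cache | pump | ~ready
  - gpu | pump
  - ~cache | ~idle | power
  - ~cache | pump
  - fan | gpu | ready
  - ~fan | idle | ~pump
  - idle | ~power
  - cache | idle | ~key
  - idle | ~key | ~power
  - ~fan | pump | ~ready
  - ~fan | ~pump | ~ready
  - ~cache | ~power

key=T, fan=T, ready=F, pump=T, gpu=T, cache=F, idle=T, power=F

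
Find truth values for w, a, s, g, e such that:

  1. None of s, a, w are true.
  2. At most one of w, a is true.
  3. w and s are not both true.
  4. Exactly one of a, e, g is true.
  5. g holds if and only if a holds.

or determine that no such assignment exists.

w = False; a = False; s = False; g = False; e = True

  (1) {s, a, w}: 0 true — none ✓
  (2) {w, a}: 0 true — at most one ✓
  (3) w=F, s=F — not both ✓
  (4) {a, e, g}: 1 true — exactly one ✓
  (5) g=F, a=F — same ✓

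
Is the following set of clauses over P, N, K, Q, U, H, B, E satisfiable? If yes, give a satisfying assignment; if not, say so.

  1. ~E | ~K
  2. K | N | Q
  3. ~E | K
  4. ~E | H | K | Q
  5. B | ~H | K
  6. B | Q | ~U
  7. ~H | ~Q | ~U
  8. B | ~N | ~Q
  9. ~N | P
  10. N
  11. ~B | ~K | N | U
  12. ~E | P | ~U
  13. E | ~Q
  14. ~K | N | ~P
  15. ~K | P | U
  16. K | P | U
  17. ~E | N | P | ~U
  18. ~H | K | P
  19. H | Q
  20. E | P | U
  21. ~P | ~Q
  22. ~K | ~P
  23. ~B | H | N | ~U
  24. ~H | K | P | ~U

P=T, N=T, K=F, Q=F, U=F, H=T, B=T, E=F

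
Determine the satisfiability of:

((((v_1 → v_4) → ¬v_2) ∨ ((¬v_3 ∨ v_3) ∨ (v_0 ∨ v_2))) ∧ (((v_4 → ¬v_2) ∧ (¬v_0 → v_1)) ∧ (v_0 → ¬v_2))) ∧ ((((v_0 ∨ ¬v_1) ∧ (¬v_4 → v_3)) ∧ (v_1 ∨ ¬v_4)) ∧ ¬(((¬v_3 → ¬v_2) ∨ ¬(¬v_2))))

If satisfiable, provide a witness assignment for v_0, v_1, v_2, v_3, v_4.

The formula is unsatisfiable.

The conjunct ¬(((¬v_3 → ¬v_2) ∨ ¬(¬v_2))) is unsatisfiable on its own:
  v_2=F, v_3=F: evaluates to False.
  v_2=F, v_3=T: evaluates to False.
  v_2=T, v_3=F: evaluates to False.
  v_2=T, v_3=T: evaluates to False.
So the whole conjunction is unsatisfiable.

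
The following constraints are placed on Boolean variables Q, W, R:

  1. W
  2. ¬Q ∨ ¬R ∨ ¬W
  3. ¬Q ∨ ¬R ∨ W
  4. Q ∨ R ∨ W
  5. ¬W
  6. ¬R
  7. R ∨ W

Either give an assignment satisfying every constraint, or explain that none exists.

UNSATISFIABLE

Case W = True:
  Clause (¬W) is falsified — contradiction.
Case W = False:
  Clause (W) is falsified — contradiction.
Both cases fail, so the formula is unsatisfiable.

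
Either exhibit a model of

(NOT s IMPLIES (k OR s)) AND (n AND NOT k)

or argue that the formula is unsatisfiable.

n: True, s: True, k: False

  NOT s IMPLIES (k OR s) = True
    NOT s = False
    k OR s = True
  n AND NOT k = True
    NOT k = True
Both conjuncts True, so the formula holds.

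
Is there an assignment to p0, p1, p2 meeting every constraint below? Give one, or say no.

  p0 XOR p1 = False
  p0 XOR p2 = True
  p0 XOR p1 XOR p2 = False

p0=T, p1=T, p2=F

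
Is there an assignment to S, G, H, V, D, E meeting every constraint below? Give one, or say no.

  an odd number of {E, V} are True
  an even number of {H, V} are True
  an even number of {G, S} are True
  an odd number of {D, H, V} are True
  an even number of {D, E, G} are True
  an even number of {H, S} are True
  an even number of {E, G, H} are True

S: True; G: True; H: True; V: True; D: True; E: False

{E, V}: 1 true → odd ✓
{H, V}: 2 true → even ✓
{G, S}: 2 true → even ✓
{D, H, V}: 3 true → odd ✓
{D, E, G}: 2 true → even ✓
{H, S}: 2 true → even ✓
{E, G, H}: 2 true → even ✓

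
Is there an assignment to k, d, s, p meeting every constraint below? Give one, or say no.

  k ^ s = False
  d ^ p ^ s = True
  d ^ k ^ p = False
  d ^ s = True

Unsatisfiable — no assignment works.

Adding constraints 1, 2, 3 mod 2: every variable appears an even number of times on the left, so the left side is 0.
But the right sides sum to 1 (mod 2). 0 ≠ 1 — the system is inconsistent.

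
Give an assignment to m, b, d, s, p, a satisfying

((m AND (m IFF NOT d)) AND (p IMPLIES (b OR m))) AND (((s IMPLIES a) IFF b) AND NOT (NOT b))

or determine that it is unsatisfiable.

m: True, b: True, d: False, s: True, p: True, a: True

  (m AND (m IFF NOT d)) AND (p IMPLIES (b OR m)) = True
    m AND (m IFF NOT d) = True
      m IFF NOT d = True
        NOT d = True
    p IMPLIES (b OR m) = True
      b OR m = True
  ((s IMPLIES a) IFF b) AND NOT (NOT b) = True
    (s IMPLIES a) IFF b = True
      s IMPLIES a = True
    NOT (NOT b) = True
      NOT b = False
Both conjuncts True, so the formula holds.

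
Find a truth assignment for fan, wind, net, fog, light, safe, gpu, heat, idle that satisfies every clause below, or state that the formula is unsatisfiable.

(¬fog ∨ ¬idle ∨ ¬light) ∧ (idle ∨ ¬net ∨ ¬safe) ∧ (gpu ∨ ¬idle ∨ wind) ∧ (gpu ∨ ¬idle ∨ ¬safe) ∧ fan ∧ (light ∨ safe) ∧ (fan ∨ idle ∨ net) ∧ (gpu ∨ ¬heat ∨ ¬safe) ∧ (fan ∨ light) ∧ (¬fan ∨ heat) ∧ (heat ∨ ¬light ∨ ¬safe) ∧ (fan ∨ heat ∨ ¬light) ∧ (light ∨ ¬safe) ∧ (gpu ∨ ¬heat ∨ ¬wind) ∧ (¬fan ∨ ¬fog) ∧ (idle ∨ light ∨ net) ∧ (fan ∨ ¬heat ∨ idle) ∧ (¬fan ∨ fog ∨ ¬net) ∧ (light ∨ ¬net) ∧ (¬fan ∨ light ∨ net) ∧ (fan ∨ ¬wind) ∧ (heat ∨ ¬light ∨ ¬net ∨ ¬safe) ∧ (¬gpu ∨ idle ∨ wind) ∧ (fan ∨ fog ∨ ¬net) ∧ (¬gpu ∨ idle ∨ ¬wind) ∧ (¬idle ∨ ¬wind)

Unit clause (fan) forces fan = True.
In (¬fan ∨ heat) only heat is left, so heat = True.
In (¬fan ∨ ¬fog) only ¬fog is left, so fog = False.
In (¬fan ∨ fog ∨ ¬net) only ¬net is left, so net = False.
In (¬fan ∨ light ∨ net) only light is left, so light = True.
Try wind = True:
  (gpu ∨ ¬heat ∨ ¬wind) forces gpu = True.
  (¬gpu ∨ idle ∨ ¬wind) forces idle = True.
  clause (¬idle ∨ ¬wind) is falsified — backtrack.
So wind = False.
Set safe = False.
Set gpu = False.
  then (gpu ∨ ¬idle ∨ wind) forces idle = False.
All clauses satisfied.

fan=T, wind=F, net=F, fog=F, light=T, safe=F, gpu=F, heat=T, idle=F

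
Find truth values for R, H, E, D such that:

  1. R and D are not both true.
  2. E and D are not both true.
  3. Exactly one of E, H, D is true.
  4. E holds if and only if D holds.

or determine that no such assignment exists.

R = True; H = True; E = False; D = False

  (1) R=T, D=F — not both ✓
  (2) E=F, D=F — not both ✓
  (3) {E, H, D}: 1 true — exactly one ✓
  (4) E=F, D=F — same ✓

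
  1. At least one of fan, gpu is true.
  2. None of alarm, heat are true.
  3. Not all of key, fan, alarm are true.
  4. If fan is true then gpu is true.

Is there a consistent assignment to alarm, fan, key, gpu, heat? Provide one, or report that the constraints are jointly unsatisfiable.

alarm=F; fan=T; key=T; gpu=T; heat=F

  (1) {fan, gpu}: 2 true — at least one ✓
  (2) {alarm, heat}: 0 true — none ✓
  (3) {key, fan, alarm}: 2/3 true — not all ✓
  (4) fan=T ⇒ gpu: T ✓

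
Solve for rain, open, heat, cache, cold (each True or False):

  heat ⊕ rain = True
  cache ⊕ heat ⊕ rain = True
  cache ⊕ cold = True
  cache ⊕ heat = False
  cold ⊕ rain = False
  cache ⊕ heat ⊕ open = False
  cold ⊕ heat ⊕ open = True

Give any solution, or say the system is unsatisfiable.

rain = True, open = False, heat = False, cache = False, cold = True

heat ⊕ rain = F ⊕ T = True ✓
cache ⊕ heat ⊕ rain = F ⊕ F ⊕ T = True ✓
cache ⊕ cold = F ⊕ T = True ✓
cache ⊕ heat = F ⊕ F = False ✓
cold ⊕ rain = T ⊕ T = False ✓
cache ⊕ heat ⊕ open = F ⊕ F ⊕ F = False ✓
cold ⊕ heat ⊕ open = T ⊕ F ⊕ F = True ✓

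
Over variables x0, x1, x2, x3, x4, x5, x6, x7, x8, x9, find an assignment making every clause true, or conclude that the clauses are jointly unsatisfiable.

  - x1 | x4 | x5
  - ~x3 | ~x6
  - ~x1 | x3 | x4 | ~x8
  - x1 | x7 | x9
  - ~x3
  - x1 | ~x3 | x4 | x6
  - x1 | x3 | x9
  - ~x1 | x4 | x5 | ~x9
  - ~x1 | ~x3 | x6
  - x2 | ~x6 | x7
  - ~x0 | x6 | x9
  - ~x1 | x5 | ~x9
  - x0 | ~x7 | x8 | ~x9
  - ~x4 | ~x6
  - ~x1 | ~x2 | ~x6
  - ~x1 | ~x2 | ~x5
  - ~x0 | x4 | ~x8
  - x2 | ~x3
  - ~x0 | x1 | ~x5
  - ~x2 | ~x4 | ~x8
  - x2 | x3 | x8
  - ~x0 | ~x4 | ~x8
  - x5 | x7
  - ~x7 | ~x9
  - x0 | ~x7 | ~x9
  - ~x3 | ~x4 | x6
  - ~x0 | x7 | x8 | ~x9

x0 = False; x1 = True; x2 = False; x3 = False; x4 = True; x5 = True; x6 = False; x7 = False; x8 = True; x9 = True

Unit clause (~x3) forces x3 = False.
Set x0 = False.
Set x1 = True.
Set x2 = False.
  then (x2 | x3 | x8) forces x8 = True.
  then (~x1 | x3 | x4 | ~x8) forces x4 = True.
  then (~x4 | ~x6) forces x6 = False.
Set x5 = True.
Set x7 = False.
Set x9 = True.
All clauses satisfied.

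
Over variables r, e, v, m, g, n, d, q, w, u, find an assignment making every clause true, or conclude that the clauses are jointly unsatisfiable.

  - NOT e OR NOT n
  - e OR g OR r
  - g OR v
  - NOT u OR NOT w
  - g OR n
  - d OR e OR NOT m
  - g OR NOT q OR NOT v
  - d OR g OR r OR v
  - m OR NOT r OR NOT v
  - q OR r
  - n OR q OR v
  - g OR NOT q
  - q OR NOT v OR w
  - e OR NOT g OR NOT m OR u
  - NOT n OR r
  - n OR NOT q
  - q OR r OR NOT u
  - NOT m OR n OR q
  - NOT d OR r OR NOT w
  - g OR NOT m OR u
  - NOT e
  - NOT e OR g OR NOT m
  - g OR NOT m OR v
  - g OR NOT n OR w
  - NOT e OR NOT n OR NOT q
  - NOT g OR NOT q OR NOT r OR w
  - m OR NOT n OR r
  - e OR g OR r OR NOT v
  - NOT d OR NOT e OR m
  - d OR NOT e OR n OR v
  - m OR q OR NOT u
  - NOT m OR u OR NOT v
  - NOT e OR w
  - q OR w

r = True, e = False, v = False, m = False, g = True, n = True, d = False, q = False, w = True, u = False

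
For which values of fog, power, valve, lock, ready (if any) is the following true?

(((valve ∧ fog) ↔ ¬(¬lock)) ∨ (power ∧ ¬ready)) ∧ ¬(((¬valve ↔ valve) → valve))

No satisfying assignment exists.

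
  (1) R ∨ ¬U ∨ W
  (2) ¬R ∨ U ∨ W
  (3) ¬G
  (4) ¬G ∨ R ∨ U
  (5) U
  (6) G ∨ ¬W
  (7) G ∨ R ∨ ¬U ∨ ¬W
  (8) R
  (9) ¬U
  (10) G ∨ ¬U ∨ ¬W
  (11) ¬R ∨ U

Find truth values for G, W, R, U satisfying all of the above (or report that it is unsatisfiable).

UNSATISFIABLE

Case U = True:
  Clause (¬U) is falsified — contradiction.
Case U = False:
  Clause (U) is falsified — contradiction.
Both cases fail, so the formula is unsatisfiable.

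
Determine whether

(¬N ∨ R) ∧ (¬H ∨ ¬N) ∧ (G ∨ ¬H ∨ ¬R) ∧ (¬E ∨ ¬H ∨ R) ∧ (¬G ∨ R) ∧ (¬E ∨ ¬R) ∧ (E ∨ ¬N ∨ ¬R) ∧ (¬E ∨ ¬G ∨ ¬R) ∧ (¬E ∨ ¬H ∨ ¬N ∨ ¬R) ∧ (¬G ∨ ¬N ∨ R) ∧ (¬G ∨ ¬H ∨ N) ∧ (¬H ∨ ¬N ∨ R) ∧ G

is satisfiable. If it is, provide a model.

Unit clause (G) forces G = True.
In (¬G ∨ R) only R is left, so R = True.
In (¬E ∨ ¬R) only ¬E is left, so E = False.
In (E ∨ ¬N ∨ ¬R) only ¬N is left, so N = False.
In (¬G ∨ ¬H ∨ N) only ¬H is left, so H = False.
All clauses satisfied.

N = False, G = True, H = False, E = False, R = True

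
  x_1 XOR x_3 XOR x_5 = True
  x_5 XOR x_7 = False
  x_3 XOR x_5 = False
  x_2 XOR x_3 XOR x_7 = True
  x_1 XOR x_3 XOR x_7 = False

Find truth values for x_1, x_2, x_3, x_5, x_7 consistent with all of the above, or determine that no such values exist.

Unsatisfiable

Adding constraints 1, 2, 5 mod 2: every variable appears an even number of times on the left, so the left side is 0.
But the right sides sum to 1 (mod 2). 0 ≠ 1 — the system is inconsistent.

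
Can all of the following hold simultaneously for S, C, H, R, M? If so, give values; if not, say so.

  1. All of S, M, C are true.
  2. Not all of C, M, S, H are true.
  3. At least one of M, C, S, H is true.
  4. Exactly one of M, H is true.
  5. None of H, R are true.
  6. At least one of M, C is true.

S: True, C: True, H: False, R: False, M: True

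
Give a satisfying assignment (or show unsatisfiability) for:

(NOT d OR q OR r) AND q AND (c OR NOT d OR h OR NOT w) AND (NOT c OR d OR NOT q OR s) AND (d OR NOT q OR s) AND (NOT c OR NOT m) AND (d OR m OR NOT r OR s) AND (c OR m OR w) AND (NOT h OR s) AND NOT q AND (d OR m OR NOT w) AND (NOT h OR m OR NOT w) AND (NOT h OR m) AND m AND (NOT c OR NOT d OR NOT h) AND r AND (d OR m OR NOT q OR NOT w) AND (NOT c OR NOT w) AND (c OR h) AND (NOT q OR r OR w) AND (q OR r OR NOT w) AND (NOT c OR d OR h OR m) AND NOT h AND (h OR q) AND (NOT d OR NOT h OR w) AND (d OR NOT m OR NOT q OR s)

Case q = True:
  Clause (NOT q) is falsified — contradiction.
Case q = False:
  Clause (q) is falsified — contradiction.
Both cases fail, so the formula is unsatisfiable.

The formula is unsatisfiable.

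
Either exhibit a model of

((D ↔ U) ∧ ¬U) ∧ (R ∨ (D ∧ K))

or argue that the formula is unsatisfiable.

D = False, R = True, K = False, U = False

  (D ↔ U) ∧ ¬U = True
    D ↔ U = True
    ¬U = True
  R ∨ (D ∧ K) = True
    D ∧ K = False
Both conjuncts True, so the formula holds.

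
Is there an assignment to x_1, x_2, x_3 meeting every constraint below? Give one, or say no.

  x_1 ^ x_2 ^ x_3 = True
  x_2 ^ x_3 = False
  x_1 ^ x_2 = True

x_1=T, x_2=F, x_3=F

x_1 ^ x_2 ^ x_3 = T ^ F ^ F = True ✓
x_2 ^ x_3 = F ^ F = False ✓
x_1 ^ x_2 = T ^ F = True ✓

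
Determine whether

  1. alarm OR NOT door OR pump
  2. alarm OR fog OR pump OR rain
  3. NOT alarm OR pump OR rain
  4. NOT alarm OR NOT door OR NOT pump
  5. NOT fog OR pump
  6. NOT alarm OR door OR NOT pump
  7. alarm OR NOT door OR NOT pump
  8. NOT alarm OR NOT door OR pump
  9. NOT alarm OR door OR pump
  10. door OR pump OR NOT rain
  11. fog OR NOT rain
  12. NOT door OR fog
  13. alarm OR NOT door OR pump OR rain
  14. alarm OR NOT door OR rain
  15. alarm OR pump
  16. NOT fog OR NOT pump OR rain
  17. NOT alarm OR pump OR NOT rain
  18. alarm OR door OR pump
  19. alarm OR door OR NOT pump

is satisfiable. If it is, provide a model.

UNSATISFIABLE

Case alarm = True:
  If pump = True:
    (NOT alarm OR NOT door OR NOT pump) forces door = False.
    clause (NOT alarm OR door OR NOT pump) is falsified.
  If pump = False:
    (NOT alarm OR pump OR rain) forces rain = True.
    clause (NOT alarm OR pump OR NOT rain) is falsified.
  Every sub-case reaches a contradiction.
Case alarm = False:
  (alarm OR pump) forces pump = True.
  (alarm OR NOT door OR NOT pump) forces door = False.
  Clause (alarm OR door OR NOT pump) is falsified — contradiction.
Both cases fail, so the formula is unsatisfiable.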